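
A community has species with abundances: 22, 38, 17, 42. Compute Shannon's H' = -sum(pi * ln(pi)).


Total N = 22 + 38 + 17 + 42 = 119
Per-species terms:
  p = 22/119 = 0.184874; ln(p) = -1.688081; p*ln(p) = 0.184874 * (-1.688081) = -0.312082
  p = 38/119 = 0.319328; ln(p) = -1.141536; p*ln(p) = 0.319328 * (-1.141536) = -0.364524
  p = 17/119 = 0.142857; ln(p) = -1.945911; p*ln(p) = 0.142857 * (-1.945911) = -0.277987
  p = 42/119 = 0.352941; ln(p) = -1.041454; p*ln(p) = 0.352941 * (-1.041454) = -0.367572
sum(p*ln(p)) = (-0.312082) + (-0.364524) + (-0.277987) + (-0.367572) = -1.322165
H' = -(-1.322165) = 1.322165 ≈ 1.3222

1.3222


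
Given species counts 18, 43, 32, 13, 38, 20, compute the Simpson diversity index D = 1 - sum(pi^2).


Total N = 18 + 43 + 32 + 13 + 38 + 20 = 164
Per-species terms:
  p = 18/164 = 0.109756; p^2 = 0.109756^2 = 0.012046
  p = 43/164 = 0.262195; p^2 = 0.262195^2 = 0.068746
  p = 32/164 = 0.195122; p^2 = 0.195122^2 = 0.038073
  p = 13/164 = 0.079268; p^2 = 0.079268^2 = 0.006283
  p = 38/164 = 0.231707; p^2 = 0.231707^2 = 0.053688
  p = 20/164 = 0.121951; p^2 = 0.121951^2 = 0.014872
sum(p^2) = 0.012046 + 0.068746 + 0.038073 + 0.006283 + 0.053688 + 0.014872 = 0.193708
D = 1 - 0.193708 = 0.806292 ≈ 0.8063

0.8063


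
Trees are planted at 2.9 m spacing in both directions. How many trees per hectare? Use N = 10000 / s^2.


N = 10000 / 2.9^2 = 10000 / 8.41 = 1189.06 ≈ 1189 trees/ha

1189 trees/ha


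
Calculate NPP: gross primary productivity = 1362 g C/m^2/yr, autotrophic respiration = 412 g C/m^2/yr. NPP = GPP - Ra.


NPP = GPP - Ra = 1362 - 412 = 950 g C/m^2/yr

950 g C/m^2/yr


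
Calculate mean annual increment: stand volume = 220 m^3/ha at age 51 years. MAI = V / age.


MAI = 220 / 51 = 4.3137 ≈ 4.31 m^3/ha/yr

4.31 m^3/ha/yr


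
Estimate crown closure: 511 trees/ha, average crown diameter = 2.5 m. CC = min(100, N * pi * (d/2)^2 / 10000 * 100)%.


(d/2)^2 = (2.5/2)^2 = 1.25^2 = 1.5625
Crown area = 3.141593 * 1.5625 = 4.90874 m^2
N * area / 10000 * 100 = 511 * 4.90874 / 10000 * 100 = 25.0837
CC = min(100, 25.0837) = 25.0837 ≈ 25.1%

25.1%


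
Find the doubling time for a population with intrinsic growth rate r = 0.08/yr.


td = ln(2) / 0.08 = 0.693147 / 0.08 = 8.66434 ≈ 8.7 years

8.7 years


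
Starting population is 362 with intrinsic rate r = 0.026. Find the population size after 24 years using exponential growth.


r*t = 0.026 * 24 = 0.624
exp(0.624) = 1.86638
N = 362 * 1.86638 = 675.630 ≈ 676

676


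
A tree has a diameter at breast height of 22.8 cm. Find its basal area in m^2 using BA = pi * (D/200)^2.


D/200 = 22.8/200 = 0.114 m
(D/200)^2 = 0.114^2 = 0.012996
BA = 3.141593 * 0.012996 = 0.0408281 ≈ 0.0408 m^2

0.0408 m^2


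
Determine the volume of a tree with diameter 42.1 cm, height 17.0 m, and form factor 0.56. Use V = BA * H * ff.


(D/200)^2 = (42.1/200)^2 = 0.2105^2 = 0.04431025
BA = 3.141593 * 0.04431025 = 0.139205 m^2
V = 0.139205 * 17.0 * 0.56 = 1.32523 ≈ 1.325 m^3

1.325 m^3


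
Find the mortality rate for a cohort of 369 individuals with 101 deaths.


Mortality rate = 101 / 369 = 0.273713 ≈ 0.2737

0.2737


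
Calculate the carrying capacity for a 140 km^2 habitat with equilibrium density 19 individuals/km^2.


K = 19 * 140 = 2660 individuals

2660 individuals


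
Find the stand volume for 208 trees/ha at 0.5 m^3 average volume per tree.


V_stand = 208 * 0.5 = 104.0 m^3/ha

104.0 m^3/ha


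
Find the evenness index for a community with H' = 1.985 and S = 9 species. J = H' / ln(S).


ln(9) = 2.19722
J = H' / ln(S) = 1.985 / 2.19722 = 0.903414 ≈ 0.9034

0.9034


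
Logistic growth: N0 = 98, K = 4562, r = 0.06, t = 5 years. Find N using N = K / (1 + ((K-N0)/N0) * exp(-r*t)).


(K - N0)/N0 = (4562 - 98)/98 = 4464/98 = 45.5510
r*t = 0.06 * 5 = 0.3; exp(-0.3) = 0.740818
45.5510 * 0.740818 = 33.7450
1 + 33.7450 = 34.7450
N = 4562 / 34.7450 = 131.299 ≈ 131

131


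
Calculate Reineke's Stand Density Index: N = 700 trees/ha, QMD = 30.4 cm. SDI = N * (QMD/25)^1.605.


QMD/25 = 30.4/25 = 1.216
(1.216)^1.605 = exp(1.605 * ln(1.216)) = exp(1.605 * 0.195567) = exp(0.313885) = 1.36873
SDI = 700 * 1.36873 = 958.111 ≈ 958

958


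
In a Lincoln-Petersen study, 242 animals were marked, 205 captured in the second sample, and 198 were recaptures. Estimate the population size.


N = M * C / R = 242 * 205 / 198 = 49610 / 198 = 250.56 ≈ 251

251 individuals


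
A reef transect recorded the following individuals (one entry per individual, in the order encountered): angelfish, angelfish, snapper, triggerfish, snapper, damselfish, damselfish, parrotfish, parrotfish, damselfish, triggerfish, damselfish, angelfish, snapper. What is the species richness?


Total individuals logged = 14
Distinct species (count of individuals): angelfish (3), snapper (3), triggerfish (2), damselfish (4), parrotfish (2)
Species richness = number of distinct species = 5

5


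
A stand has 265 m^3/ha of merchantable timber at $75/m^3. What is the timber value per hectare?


Value = 265 * 75 = $19875/ha

$19875/ha


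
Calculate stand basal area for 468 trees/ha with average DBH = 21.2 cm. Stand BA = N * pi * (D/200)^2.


(D/200)^2 = (21.2/200)^2 = 0.106^2 = 0.011236
Individual BA = 3.141593 * 0.011236 = 0.0352989 m^2
Stand BA = 468 * 0.0352989 = 16.5199 ≈ 16.52 m^2/ha

16.52 m^2/ha


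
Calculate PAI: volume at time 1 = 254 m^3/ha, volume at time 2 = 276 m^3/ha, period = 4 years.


PAI = (V2 - V1) / period = (276 - 254) / 4 = 22 / 4 = 5.50 m^3/ha/yr

5.50 m^3/ha/yr


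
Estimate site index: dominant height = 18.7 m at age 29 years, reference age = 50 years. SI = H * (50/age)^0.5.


50/29 = 1.72414
(1.72414)^0.5 = 1.31307
SI = 18.7 * 1.31307 = 24.5544 ≈ 24.6 m

24.6 m


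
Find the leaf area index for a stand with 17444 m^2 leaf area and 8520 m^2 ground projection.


LAI = 17444 / 8520 = 2.0474 ≈ 2.05

2.05


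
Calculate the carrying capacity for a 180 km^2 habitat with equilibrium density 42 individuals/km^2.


K = 42 * 180 = 7560 individuals

7560 individuals


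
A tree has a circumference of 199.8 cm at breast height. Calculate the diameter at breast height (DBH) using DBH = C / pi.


DBH = C / pi = 199.8 / 3.141593 = 63.5983 ≈ 63.60 cm

63.60 cm


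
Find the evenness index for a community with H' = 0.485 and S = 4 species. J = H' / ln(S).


ln(4) = 1.38629
J = H' / ln(S) = 0.485 / 1.38629 = 0.349855 ≈ 0.3499

0.3499


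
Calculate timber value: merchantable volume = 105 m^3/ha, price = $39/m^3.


Value = 105 * 39 = $4095/ha

$4095/ha


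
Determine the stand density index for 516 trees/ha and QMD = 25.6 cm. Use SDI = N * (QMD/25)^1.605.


QMD/25 = 25.6/25 = 1.024
(1.024)^1.605 = exp(1.605 * ln(1.024)) = exp(1.605 * 0.0237165) = exp(0.0380650) = 1.03880
SDI = 516 * 1.03880 = 536.021 ≈ 536

536


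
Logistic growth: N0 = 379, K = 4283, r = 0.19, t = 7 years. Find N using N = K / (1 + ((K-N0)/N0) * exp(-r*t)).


(K - N0)/N0 = (4283 - 379)/379 = 3904/379 = 10.3008
r*t = 0.19 * 7 = 1.33; exp(-1.33) = 0.264477
10.3008 * 0.264477 = 2.72432
1 + 2.72432 = 3.72432
N = 4283 / 3.72432 = 1150.01 ≈ 1150

1150


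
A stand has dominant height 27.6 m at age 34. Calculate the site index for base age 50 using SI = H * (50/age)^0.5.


50/34 = 1.47059
(1.47059)^0.5 = 1.21268
SI = 27.6 * 1.21268 = 33.4700 ≈ 33.5 m

33.5 m


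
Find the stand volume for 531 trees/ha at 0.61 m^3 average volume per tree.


V_stand = 531 * 0.61 = 323.91 ≈ 323.9 m^3/ha

323.9 m^3/ha


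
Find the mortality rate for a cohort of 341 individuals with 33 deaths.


Mortality rate = 33 / 341 = 0.096774 ≈ 0.0968

0.0968


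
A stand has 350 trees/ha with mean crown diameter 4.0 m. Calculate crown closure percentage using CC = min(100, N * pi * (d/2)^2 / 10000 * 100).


(d/2)^2 = (4.0/2)^2 = 2^2 = 4
Crown area = 3.141593 * 4 = 12.5664 m^2
N * area / 10000 * 100 = 350 * 12.5664 / 10000 * 100 = 43.9824
CC = min(100, 43.9824) = 43.9824 ≈ 44.0%

44.0%


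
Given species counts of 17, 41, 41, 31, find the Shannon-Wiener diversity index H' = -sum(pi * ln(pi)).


Total N = 17 + 41 + 41 + 31 = 130
Per-species terms:
  p = 17/130 = 0.130769; ln(p) = -2.034323; p*ln(p) = 0.130769 * (-2.034323) = -0.266026
  p = 41/130 = 0.315385; ln(p) = -1.153961; p*ln(p) = 0.315385 * (-1.153961) = -0.363942
  p = 41/130 = 0.315385; ln(p) = -1.153961; p*ln(p) = 0.315385 * (-1.153961) = -0.363942
  p = 31/130 = 0.238462; ln(p) = -1.433545; p*ln(p) = 0.238462 * (-1.433545) = -0.341846
sum(p*ln(p)) = (-0.266026) + (-0.363942) + (-0.363942) + (-0.341846) = -1.335756
H' = -(-1.335756) = 1.335756 ≈ 1.3358

1.3358


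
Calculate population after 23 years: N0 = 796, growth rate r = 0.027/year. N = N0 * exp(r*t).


r*t = 0.027 * 23 = 0.621
exp(0.621) = 1.86079
N = 796 * 1.86079 = 1481.19 ≈ 1481

1481


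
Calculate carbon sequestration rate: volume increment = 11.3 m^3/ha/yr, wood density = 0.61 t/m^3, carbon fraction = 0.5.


C = 11.3 * 0.61 * 0.5 = 3.4465 ≈ 3.45 t C/ha/yr

3.45 t C/ha/yr


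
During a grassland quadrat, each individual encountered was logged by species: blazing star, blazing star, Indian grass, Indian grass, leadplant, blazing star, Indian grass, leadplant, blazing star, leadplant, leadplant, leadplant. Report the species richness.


Total individuals logged = 12
Distinct species (count of individuals): blazing star (4), Indian grass (3), leadplant (5)
Species richness = number of distinct species = 3

3


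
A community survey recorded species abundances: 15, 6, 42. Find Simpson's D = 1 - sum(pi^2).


Total N = 15 + 6 + 42 = 63
Per-species terms:
  p = 15/63 = 0.238095; p^2 = 0.238095^2 = 0.056689
  p = 6/63 = 0.095238; p^2 = 0.095238^2 = 0.009070
  p = 42/63 = 0.666667; p^2 = 0.666667^2 = 0.444445
sum(p^2) = 0.056689 + 0.009070 + 0.444445 = 0.510204
D = 1 - 0.510204 = 0.489796 ≈ 0.4898

0.4898


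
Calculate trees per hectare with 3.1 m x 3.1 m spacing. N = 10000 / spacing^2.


N = 10000 / 3.1^2 = 10000 / 9.61 = 1040.58 ≈ 1041 trees/ha

1041 trees/ha


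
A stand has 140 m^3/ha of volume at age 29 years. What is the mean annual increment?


MAI = 140 / 29 = 4.8276 ≈ 4.83 m^3/ha/yr

4.83 m^3/ha/yr


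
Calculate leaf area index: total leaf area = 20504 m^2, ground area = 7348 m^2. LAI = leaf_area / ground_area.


LAI = 20504 / 7348 = 2.7904 ≈ 2.79

2.79


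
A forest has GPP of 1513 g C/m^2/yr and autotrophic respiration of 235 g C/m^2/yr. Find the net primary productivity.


NPP = GPP - Ra = 1513 - 235 = 1278 g C/m^2/yr

1278 g C/m^2/yr


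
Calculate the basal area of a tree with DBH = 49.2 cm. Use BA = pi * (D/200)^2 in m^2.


D/200 = 49.2/200 = 0.246 m
(D/200)^2 = 0.246^2 = 0.060516
BA = 3.141593 * 0.060516 = 0.190117 ≈ 0.1901 m^2

0.1901 m^2


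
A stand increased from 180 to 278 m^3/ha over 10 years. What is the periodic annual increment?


PAI = (V2 - V1) / period = (278 - 180) / 10 = 98 / 10 = 9.80 m^3/ha/yr

9.80 m^3/ha/yr


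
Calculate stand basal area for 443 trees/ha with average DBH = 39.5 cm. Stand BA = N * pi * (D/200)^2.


(D/200)^2 = (39.5/200)^2 = 0.1975^2 = 0.03900625
Individual BA = 3.141593 * 0.03900625 = 0.122542 m^2
Stand BA = 443 * 0.122542 = 54.2861 ≈ 54.29 m^2/ha

54.29 m^2/ha


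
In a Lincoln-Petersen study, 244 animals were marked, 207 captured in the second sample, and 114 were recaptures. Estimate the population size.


N = M * C / R = 244 * 207 / 114 = 50508 / 114 = 443.05 ≈ 443

443 individuals


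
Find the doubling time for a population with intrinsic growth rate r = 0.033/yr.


td = ln(2) / 0.033 = 0.693147 / 0.033 = 21.0045 ≈ 21.0 years

21.0 years


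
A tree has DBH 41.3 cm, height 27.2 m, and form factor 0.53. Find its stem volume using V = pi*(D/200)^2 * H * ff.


(D/200)^2 = (41.3/200)^2 = 0.2065^2 = 0.04264225
BA = 3.141593 * 0.04264225 = 0.133965 m^2
V = 0.133965 * 27.2 * 0.53 = 1.93124 ≈ 1.931 m^3

1.931 m^3


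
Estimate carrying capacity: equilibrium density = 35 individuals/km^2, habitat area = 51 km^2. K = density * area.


K = 35 * 51 = 1785 individuals

1785 individuals


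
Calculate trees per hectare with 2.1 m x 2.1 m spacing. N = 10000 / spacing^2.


N = 10000 / 2.1^2 = 10000 / 4.41 = 2267.57 ≈ 2268 trees/ha

2268 trees/ha


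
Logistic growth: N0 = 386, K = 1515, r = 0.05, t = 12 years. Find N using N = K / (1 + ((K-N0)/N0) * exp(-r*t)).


(K - N0)/N0 = (1515 - 386)/386 = 1129/386 = 2.92487
r*t = 0.05 * 12 = 0.6; exp(-0.6) = 0.548812
2.92487 * 0.548812 = 1.60520
1 + 1.60520 = 2.60520
N = 1515 / 2.60520 = 581.529 ≈ 582

582


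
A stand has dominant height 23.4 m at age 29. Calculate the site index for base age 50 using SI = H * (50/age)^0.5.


50/29 = 1.72414
(1.72414)^0.5 = 1.31307
SI = 23.4 * 1.31307 = 30.7258 ≈ 30.7 m

30.7 m


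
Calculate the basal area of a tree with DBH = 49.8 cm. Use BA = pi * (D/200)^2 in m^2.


D/200 = 49.8/200 = 0.249 m
(D/200)^2 = 0.249^2 = 0.062001
BA = 3.141593 * 0.062001 = 0.194782 ≈ 0.1948 m^2

0.1948 m^2


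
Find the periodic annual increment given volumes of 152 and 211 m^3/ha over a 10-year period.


PAI = (V2 - V1) / period = (211 - 152) / 10 = 59 / 10 = 5.90 m^3/ha/yr

5.90 m^3/ha/yr


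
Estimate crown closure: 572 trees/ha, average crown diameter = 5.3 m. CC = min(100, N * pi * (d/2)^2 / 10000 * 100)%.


(d/2)^2 = (5.3/2)^2 = 2.65^2 = 7.0225
Crown area = 3.141593 * 7.0225 = 22.0618 m^2
N * area / 10000 * 100 = 572 * 22.0618 / 10000 * 100 = 126.193
CC = min(100, 126.193) = 100%

100%


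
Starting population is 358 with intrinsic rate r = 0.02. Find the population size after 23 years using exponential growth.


r*t = 0.02 * 23 = 0.46
exp(0.46) = 1.58407
N = 358 * 1.58407 = 567.097 ≈ 567

567


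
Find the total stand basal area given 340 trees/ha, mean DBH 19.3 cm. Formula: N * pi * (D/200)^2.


(D/200)^2 = (19.3/200)^2 = 0.0965^2 = 0.00931225
Individual BA = 3.141593 * 0.00931225 = 0.0292553 m^2
Stand BA = 340 * 0.0292553 = 9.94680 ≈ 9.95 m^2/ha

9.95 m^2/ha


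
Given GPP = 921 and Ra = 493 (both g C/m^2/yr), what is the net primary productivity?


NPP = GPP - Ra = 921 - 493 = 428 g C/m^2/yr

428 g C/m^2/yr


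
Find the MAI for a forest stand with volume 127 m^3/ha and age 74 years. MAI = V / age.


MAI = 127 / 74 = 1.7162 ≈ 1.72 m^3/ha/yr

1.72 m^3/ha/yr


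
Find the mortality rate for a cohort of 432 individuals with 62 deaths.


Mortality rate = 62 / 432 = 0.143519 ≈ 0.1435

0.1435


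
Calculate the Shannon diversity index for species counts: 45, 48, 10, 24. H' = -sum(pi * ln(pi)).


Total N = 45 + 48 + 10 + 24 = 127
Per-species terms:
  p = 45/127 = 0.354331; ln(p) = -1.037524; p*ln(p) = 0.354331 * (-1.037524) = -0.367627
  p = 48/127 = 0.377953; ln(p) = -0.972985; p*ln(p) = 0.377953 * (-0.972985) = -0.367743
  p = 10/127 = 0.078740; ln(p) = -2.541604; p*ln(p) = 0.078740 * (-2.541604) = -0.200126
  p = 24/127 = 0.188976; ln(p) = -1.666135; p*ln(p) = 0.188976 * (-1.666135) = -0.314860
sum(p*ln(p)) = (-0.367627) + (-0.367743) + (-0.200126) + (-0.314860) = -1.250356
H' = -(-1.250356) = 1.250356 ≈ 1.2504

1.2504


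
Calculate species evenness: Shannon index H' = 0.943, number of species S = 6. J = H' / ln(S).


ln(6) = 1.79176
J = H' / ln(S) = 0.943 / 1.79176 = 0.526298 ≈ 0.5263

0.5263


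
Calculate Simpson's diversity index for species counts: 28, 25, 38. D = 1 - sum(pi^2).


Total N = 28 + 25 + 38 = 91
Per-species terms:
  p = 28/91 = 0.307692; p^2 = 0.307692^2 = 0.094674
  p = 25/91 = 0.274725; p^2 = 0.274725^2 = 0.075474
  p = 38/91 = 0.417582; p^2 = 0.417582^2 = 0.174375
sum(p^2) = 0.094674 + 0.075474 + 0.174375 = 0.344523
D = 1 - 0.344523 = 0.655477 ≈ 0.6555

0.6555


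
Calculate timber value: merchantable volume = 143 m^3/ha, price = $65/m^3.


Value = 143 * 65 = $9295/ha

$9295/ha


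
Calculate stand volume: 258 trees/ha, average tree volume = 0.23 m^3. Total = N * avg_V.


V_stand = 258 * 0.23 = 59.34 ≈ 59.3 m^3/ha

59.3 m^3/ha


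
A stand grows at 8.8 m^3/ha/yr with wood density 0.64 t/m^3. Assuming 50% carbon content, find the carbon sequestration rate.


C = 8.8 * 0.64 * 0.5 = 2.816 ≈ 2.82 t C/ha/yr

2.82 t C/ha/yr


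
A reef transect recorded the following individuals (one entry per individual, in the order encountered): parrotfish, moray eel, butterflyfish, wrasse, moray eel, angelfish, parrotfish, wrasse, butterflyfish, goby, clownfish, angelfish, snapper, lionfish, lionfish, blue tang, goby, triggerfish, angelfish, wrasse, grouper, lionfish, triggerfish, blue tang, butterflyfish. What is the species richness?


Total individuals logged = 25
Distinct species (count of individuals): parrotfish (2), moray eel (2), butterflyfish (3), wrasse (3), angelfish (3), goby (2), clownfish (1), snapper (1), lionfish (3), blue tang (2), triggerfish (2), grouper (1)
Species richness = number of distinct species = 12

12


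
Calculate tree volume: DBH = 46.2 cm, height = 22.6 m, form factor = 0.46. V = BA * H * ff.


(D/200)^2 = (46.2/200)^2 = 0.231^2 = 0.053361
BA = 3.141593 * 0.053361 = 0.167639 m^2
V = 0.167639 * 22.6 * 0.46 = 1.74278 ≈ 1.743 m^3

1.743 m^3


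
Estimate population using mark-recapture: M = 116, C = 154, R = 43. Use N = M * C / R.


N = M * C / R = 116 * 154 / 43 = 17864 / 43 = 415.44 ≈ 415

415 individuals


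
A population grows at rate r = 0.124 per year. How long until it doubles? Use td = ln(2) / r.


td = ln(2) / 0.124 = 0.693147 / 0.124 = 5.58990 ≈ 5.6 years

5.6 years


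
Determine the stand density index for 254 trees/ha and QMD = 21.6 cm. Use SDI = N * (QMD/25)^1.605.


QMD/25 = 21.6/25 = 0.864
(0.864)^1.605 = exp(1.605 * ln(0.864)) = exp(1.605 * (-0.146183)) = exp(-0.234624) = 0.790868
SDI = 254 * 0.790868 = 200.880 ≈ 201

201


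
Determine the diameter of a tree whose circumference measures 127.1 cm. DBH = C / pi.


DBH = C / pi = 127.1 / 3.141593 = 40.4572 ≈ 40.46 cm

40.46 cm


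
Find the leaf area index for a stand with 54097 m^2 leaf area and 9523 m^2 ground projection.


LAI = 54097 / 9523 = 5.6807 ≈ 5.68

5.68


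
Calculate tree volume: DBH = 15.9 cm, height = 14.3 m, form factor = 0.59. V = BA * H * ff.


(D/200)^2 = (15.9/200)^2 = 0.0795^2 = 0.00632025
BA = 3.141593 * 0.00632025 = 0.0198557 m^2
V = 0.0198557 * 14.3 * 0.59 = 0.167523 ≈ 0.168 m^3

0.168 m^3


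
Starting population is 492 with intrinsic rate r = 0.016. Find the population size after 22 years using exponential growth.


r*t = 0.016 * 22 = 0.352
exp(0.352) = 1.42191
N = 492 * 1.42191 = 699.580 ≈ 700

700


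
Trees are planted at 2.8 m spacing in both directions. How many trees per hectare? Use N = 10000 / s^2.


N = 10000 / 2.8^2 = 10000 / 7.84 = 1275.51 ≈ 1276 trees/ha

1276 trees/ha


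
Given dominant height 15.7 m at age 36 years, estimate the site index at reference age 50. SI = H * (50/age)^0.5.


50/36 = 1.38889
(1.38889)^0.5 = 1.17851
SI = 15.7 * 1.17851 = 18.5026 ≈ 18.5 m

18.5 m


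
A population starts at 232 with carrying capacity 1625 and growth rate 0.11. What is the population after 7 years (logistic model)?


(K - N0)/N0 = (1625 - 232)/232 = 1393/232 = 6.00431
r*t = 0.11 * 7 = 0.77; exp(-0.77) = 0.463013
6.00431 * 0.463013 = 2.78007
1 + 2.78007 = 3.78007
N = 1625 / 3.78007 = 429.886 ≈ 430

430


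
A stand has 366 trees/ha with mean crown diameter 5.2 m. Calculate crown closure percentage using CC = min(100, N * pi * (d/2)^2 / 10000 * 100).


(d/2)^2 = (5.2/2)^2 = 2.6^2 = 6.76
Crown area = 3.141593 * 6.76 = 21.2372 m^2
N * area / 10000 * 100 = 366 * 21.2372 / 10000 * 100 = 77.7282
CC = min(100, 77.7282) = 77.7282 ≈ 77.7%

77.7%


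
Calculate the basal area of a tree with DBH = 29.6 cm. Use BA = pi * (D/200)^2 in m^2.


D/200 = 29.6/200 = 0.148 m
(D/200)^2 = 0.148^2 = 0.021904
BA = 3.141593 * 0.021904 = 0.0688135 ≈ 0.0688 m^2

0.0688 m^2


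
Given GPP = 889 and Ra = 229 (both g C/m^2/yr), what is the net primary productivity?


NPP = GPP - Ra = 889 - 229 = 660 g C/m^2/yr

660 g C/m^2/yr


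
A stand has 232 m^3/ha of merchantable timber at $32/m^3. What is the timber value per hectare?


Value = 232 * 32 = $7424/ha

$7424/ha


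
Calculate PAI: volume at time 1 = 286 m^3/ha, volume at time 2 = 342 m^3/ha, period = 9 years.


PAI = (V2 - V1) / period = (342 - 286) / 9 = 56 / 9 = 6.2222 ≈ 6.22 m^3/ha/yr

6.22 m^3/ha/yr


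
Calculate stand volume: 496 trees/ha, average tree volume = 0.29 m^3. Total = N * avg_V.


V_stand = 496 * 0.29 = 143.84 ≈ 143.8 m^3/ha

143.8 m^3/ha


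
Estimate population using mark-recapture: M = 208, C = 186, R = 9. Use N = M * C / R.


N = M * C / R = 208 * 186 / 9 = 38688 / 9 = 4298.67 ≈ 4299

4299 individuals


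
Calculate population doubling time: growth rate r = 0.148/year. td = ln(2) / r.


td = ln(2) / 0.148 = 0.693147 / 0.148 = 4.68343 ≈ 4.7 years

4.7 years


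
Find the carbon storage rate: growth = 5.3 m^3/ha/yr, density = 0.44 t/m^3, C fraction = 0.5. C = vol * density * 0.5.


C = 5.3 * 0.44 * 0.5 = 1.166 ≈ 1.17 t C/ha/yr

1.17 t C/ha/yr


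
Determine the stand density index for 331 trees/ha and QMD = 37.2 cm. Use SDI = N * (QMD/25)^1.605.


QMD/25 = 37.2/25 = 1.488
(1.488)^1.605 = exp(1.605 * ln(1.488)) = exp(1.605 * 0.397433) = exp(0.637880) = 1.89246
SDI = 331 * 1.89246 = 626.404 ≈ 626

626


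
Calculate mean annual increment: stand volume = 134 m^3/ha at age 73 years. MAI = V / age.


MAI = 134 / 73 = 1.8356 ≈ 1.84 m^3/ha/yr

1.84 m^3/ha/yr


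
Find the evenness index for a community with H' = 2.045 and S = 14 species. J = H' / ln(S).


ln(14) = 2.63906
J = H' / ln(S) = 2.045 / 2.63906 = 0.774897 ≈ 0.7749

0.7749


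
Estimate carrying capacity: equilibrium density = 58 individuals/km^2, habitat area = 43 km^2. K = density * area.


K = 58 * 43 = 2494 individuals

2494 individuals


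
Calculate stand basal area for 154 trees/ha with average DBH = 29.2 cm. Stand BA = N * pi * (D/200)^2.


(D/200)^2 = (29.2/200)^2 = 0.146^2 = 0.021316
Individual BA = 3.141593 * 0.021316 = 0.0669662 m^2
Stand BA = 154 * 0.0669662 = 10.3128 ≈ 10.31 m^2/ha

10.31 m^2/ha


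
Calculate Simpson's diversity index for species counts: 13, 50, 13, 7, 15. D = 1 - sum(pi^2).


Total N = 13 + 50 + 13 + 7 + 15 = 98
Per-species terms:
  p = 13/98 = 0.132653; p^2 = 0.132653^2 = 0.017597
  p = 50/98 = 0.510204; p^2 = 0.510204^2 = 0.260308
  p = 13/98 = 0.132653; p^2 = 0.132653^2 = 0.017597
  p = 7/98 = 0.071429; p^2 = 0.071429^2 = 0.005102
  p = 15/98 = 0.153061; p^2 = 0.153061^2 = 0.023428
sum(p^2) = 0.017597 + 0.260308 + 0.017597 + 0.005102 + 0.023428 = 0.324032
D = 1 - 0.324032 = 0.675968 ≈ 0.6760

0.6760


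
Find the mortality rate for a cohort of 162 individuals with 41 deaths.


Mortality rate = 41 / 162 = 0.253086 ≈ 0.2531

0.2531


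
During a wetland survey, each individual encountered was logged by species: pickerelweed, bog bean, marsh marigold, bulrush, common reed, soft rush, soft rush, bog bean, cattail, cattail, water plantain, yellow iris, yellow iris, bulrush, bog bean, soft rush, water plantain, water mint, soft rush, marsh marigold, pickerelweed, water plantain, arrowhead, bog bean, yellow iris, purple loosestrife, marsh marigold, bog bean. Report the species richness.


Total individuals logged = 28
Distinct species (count of individuals): pickerelweed (2), bog bean (5), marsh marigold (3), bulrush (2), common reed (1), soft rush (4), cattail (2), water plantain (3), yellow iris (3), water mint (1), arrowhead (1), purple loosestrife (1)
Species richness = number of distinct species = 12

12


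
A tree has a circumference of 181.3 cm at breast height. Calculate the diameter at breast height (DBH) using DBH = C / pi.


DBH = C / pi = 181.3 / 3.141593 = 57.7096 ≈ 57.71 cm

57.71 cm


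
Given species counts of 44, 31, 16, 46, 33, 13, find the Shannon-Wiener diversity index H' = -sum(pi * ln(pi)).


Total N = 44 + 31 + 16 + 46 + 33 + 13 = 183
Per-species terms:
  p = 44/183 = 0.240437; ln(p) = -1.425297; p*ln(p) = 0.240437 * (-1.425297) = -0.342694
  p = 31/183 = 0.169399; ln(p) = -1.775498; p*ln(p) = 0.169399 * (-1.775498) = -0.300768
  p = 16/183 = 0.087432; ln(p) = -2.436894; p*ln(p) = 0.087432 * (-2.436894) = -0.213063
  p = 46/183 = 0.251366; ln(p) = -1.380845; p*ln(p) = 0.251366 * (-1.380845) = -0.347097
  p = 33/183 = 0.180328; ln(p) = -1.712978; p*ln(p) = 0.180328 * (-1.712978) = -0.308898
  p = 13/183 = 0.071038; ln(p) = -2.644540; p*ln(p) = 0.071038 * (-2.644540) = -0.187863
sum(p*ln(p)) = (-0.342694) + (-0.300768) + (-0.213063) + (-0.347097) + (-0.308898) + (-0.187863) = -1.700383
H' = -(-1.700383) = 1.700383 ≈ 1.7004

1.7004


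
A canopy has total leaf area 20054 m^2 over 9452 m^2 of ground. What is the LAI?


LAI = 20054 / 9452 = 2.1217 ≈ 2.12

2.12


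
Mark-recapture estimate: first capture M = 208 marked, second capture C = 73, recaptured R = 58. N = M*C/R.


N = M * C / R = 208 * 73 / 58 = 15184 / 58 = 261.79 ≈ 262

262 individuals


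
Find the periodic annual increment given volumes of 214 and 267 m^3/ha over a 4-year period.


PAI = (V2 - V1) / period = (267 - 214) / 4 = 53 / 4 = 13.25 m^3/ha/yr

13.25 m^3/ha/yr


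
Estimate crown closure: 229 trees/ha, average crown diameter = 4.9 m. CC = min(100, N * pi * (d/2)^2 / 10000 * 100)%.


(d/2)^2 = (4.9/2)^2 = 2.45^2 = 6.0025
Crown area = 3.141593 * 6.0025 = 18.8574 m^2
N * area / 10000 * 100 = 229 * 18.8574 / 10000 * 100 = 43.1834
CC = min(100, 43.1834) = 43.1834 ≈ 43.2%

43.2%


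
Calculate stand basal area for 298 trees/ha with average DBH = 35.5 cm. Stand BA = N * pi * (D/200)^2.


(D/200)^2 = (35.5/200)^2 = 0.1775^2 = 0.03150625
Individual BA = 3.141593 * 0.03150625 = 0.0989798 m^2
Stand BA = 298 * 0.0989798 = 29.4960 ≈ 29.50 m^2/ha

29.50 m^2/ha


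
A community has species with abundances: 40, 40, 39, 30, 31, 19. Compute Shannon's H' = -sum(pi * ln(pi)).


Total N = 40 + 40 + 39 + 30 + 31 + 19 = 199
Per-species terms:
  p = 40/199 = 0.201005; ln(p) = -1.604425; p*ln(p) = 0.201005 * (-1.604425) = -0.322497
  p = 40/199 = 0.201005; ln(p) = -1.604425; p*ln(p) = 0.201005 * (-1.604425) = -0.322497
  p = 39/199 = 0.195980; ln(p) = -1.629743; p*ln(p) = 0.195980 * (-1.629743) = -0.319397
  p = 30/199 = 0.150754; ln(p) = -1.892106; p*ln(p) = 0.150754 * (-1.892106) = -0.285243
  p = 31/199 = 0.155779; ln(p) = -1.859317; p*ln(p) = 0.155779 * (-1.859317) = -0.289643
  p = 19/199 = 0.095477; ln(p) = -2.348870; p*ln(p) = 0.095477 * (-2.348870) = -0.224263
sum(p*ln(p)) = (-0.322497) + (-0.322497) + (-0.319397) + (-0.285243) + (-0.289643) + (-0.224263) = -1.763540
H' = -(-1.763540) = 1.763540 ≈ 1.7635

1.7635


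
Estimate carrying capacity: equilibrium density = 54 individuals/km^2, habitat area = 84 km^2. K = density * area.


K = 54 * 84 = 4536 individuals

4536 individuals


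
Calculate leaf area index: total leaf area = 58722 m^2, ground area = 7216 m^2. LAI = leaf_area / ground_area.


LAI = 58722 / 7216 = 8.1377 ≈ 8.14

8.14


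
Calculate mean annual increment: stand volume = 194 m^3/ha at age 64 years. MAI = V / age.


MAI = 194 / 64 = 3.0313 ≈ 3.03 m^3/ha/yr

3.03 m^3/ha/yr


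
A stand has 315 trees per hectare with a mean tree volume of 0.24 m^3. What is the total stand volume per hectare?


V_stand = 315 * 0.24 = 75.6 m^3/ha

75.6 m^3/ha


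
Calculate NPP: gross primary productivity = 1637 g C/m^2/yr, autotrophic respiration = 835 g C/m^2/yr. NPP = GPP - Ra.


NPP = GPP - Ra = 1637 - 835 = 802 g C/m^2/yr

802 g C/m^2/yr


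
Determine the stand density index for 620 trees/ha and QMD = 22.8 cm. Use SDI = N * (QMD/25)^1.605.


QMD/25 = 22.8/25 = 0.912
(0.912)^1.605 = exp(1.605 * ln(0.912)) = exp(1.605 * (-0.0921153)) = exp(-0.147845) = 0.862565
SDI = 620 * 0.862565 = 534.790 ≈ 535

535


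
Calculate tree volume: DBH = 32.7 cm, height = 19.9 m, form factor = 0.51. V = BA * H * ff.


(D/200)^2 = (32.7/200)^2 = 0.1635^2 = 0.02673225
BA = 3.141593 * 0.02673225 = 0.0839818 m^2
V = 0.0839818 * 19.9 * 0.51 = 0.852331 ≈ 0.852 m^3

0.852 m^3


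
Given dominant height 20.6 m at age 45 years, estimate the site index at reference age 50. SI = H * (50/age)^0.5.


50/45 = 1.11111
(1.11111)^0.5 = 1.05409
SI = 20.6 * 1.05409 = 21.7143 ≈ 21.7 m

21.7 m


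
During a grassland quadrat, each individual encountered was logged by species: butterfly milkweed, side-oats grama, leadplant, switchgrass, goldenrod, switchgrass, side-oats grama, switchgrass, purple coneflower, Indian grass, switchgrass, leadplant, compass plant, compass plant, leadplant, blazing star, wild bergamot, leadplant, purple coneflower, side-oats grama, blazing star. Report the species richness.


Total individuals logged = 21
Distinct species (count of individuals): butterfly milkweed (1), side-oats grama (3), leadplant (4), switchgrass (4), goldenrod (1), purple coneflower (2), Indian grass (1), compass plant (2), blazing star (2), wild bergamot (1)
Species richness = number of distinct species = 10

10


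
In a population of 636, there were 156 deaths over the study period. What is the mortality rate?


Mortality rate = 156 / 636 = 0.245283 ≈ 0.2453

0.2453


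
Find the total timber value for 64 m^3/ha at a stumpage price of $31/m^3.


Value = 64 * 31 = $1984/ha

$1984/ha


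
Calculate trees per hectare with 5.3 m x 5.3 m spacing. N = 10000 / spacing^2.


N = 10000 / 5.3^2 = 10000 / 28.09 = 355.999 ≈ 356 trees/ha

356 trees/ha


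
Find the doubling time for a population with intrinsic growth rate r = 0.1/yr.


td = ln(2) / 0.1 = 0.693147 / 0.1 = 6.93147 ≈ 6.9 years

6.9 years


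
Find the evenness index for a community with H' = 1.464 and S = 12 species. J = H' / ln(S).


ln(12) = 2.48491
J = H' / ln(S) = 1.464 / 2.48491 = 0.589156 ≈ 0.5892

0.5892


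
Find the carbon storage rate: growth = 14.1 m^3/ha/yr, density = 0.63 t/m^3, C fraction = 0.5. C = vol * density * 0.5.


C = 14.1 * 0.63 * 0.5 = 4.4415 ≈ 4.44 t C/ha/yr

4.44 t C/ha/yr


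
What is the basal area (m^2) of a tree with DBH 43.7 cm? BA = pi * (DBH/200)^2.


D/200 = 43.7/200 = 0.2185 m
(D/200)^2 = 0.2185^2 = 0.04774225
BA = 3.141593 * 0.04774225 = 0.149987 ≈ 0.1500 m^2

0.1500 m^2


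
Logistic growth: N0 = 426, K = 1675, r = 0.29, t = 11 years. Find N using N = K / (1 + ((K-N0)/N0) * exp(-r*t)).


(K - N0)/N0 = (1675 - 426)/426 = 1249/426 = 2.93192
r*t = 0.29 * 11 = 3.19; exp(-3.19) = 0.0411719
2.93192 * 0.0411719 = 0.120713
1 + 0.120713 = 1.12071
N = 1675 / 1.12071 = 1494.59 ≈ 1495

1495


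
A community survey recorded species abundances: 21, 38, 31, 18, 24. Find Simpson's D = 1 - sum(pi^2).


Total N = 21 + 38 + 31 + 18 + 24 = 132
Per-species terms:
  p = 21/132 = 0.159091; p^2 = 0.159091^2 = 0.025310
  p = 38/132 = 0.287879; p^2 = 0.287879^2 = 0.082874
  p = 31/132 = 0.234848; p^2 = 0.234848^2 = 0.055154
  p = 18/132 = 0.136364; p^2 = 0.136364^2 = 0.018595
  p = 24/132 = 0.181818; p^2 = 0.181818^2 = 0.033058
sum(p^2) = 0.025310 + 0.082874 + 0.055154 + 0.018595 + 0.033058 = 0.214991
D = 1 - 0.214991 = 0.785009 ≈ 0.7850

0.7850


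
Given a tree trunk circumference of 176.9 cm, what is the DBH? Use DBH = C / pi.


DBH = C / pi = 176.9 / 3.141593 = 56.3090 ≈ 56.31 cm

56.31 cm


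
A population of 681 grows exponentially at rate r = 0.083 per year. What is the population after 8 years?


r*t = 0.083 * 8 = 0.664
exp(0.664) = 1.94255
N = 681 * 1.94255 = 1322.88 ≈ 1323

1323


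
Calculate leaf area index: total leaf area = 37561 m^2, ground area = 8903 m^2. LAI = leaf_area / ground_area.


LAI = 37561 / 8903 = 4.2189 ≈ 4.22

4.22


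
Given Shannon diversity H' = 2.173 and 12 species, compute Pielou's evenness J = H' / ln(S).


ln(12) = 2.48491
J = H' / ln(S) = 2.173 / 2.48491 = 0.874478 ≈ 0.8745

0.8745


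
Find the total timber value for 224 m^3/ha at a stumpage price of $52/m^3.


Value = 224 * 52 = $11648/ha

$11648/ha


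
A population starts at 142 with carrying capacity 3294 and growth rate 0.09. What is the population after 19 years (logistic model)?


(K - N0)/N0 = (3294 - 142)/142 = 3152/142 = 22.1972
r*t = 0.09 * 19 = 1.71; exp(-1.71) = 0.180866
22.1972 * 0.180866 = 4.01472
1 + 4.01472 = 5.01472
N = 3294 / 5.01472 = 656.866 ≈ 657

657


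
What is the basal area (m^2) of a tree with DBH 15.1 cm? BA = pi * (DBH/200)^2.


D/200 = 15.1/200 = 0.0755 m
(D/200)^2 = 0.0755^2 = 0.00570025
BA = 3.141593 * 0.00570025 = 0.0179079 ≈ 0.0179 m^2

0.0179 m^2


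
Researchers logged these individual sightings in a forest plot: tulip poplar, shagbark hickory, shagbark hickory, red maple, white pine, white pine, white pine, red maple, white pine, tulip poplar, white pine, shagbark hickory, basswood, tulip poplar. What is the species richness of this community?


Total individuals logged = 14
Distinct species (count of individuals): tulip poplar (3), shagbark hickory (3), red maple (2), white pine (5), basswood (1)
Species richness = number of distinct species = 5

5


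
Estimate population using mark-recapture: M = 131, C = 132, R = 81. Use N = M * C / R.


N = M * C / R = 131 * 132 / 81 = 17292 / 81 = 213.48 ≈ 213

213 individuals


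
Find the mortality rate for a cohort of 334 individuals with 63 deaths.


Mortality rate = 63 / 334 = 0.188623 ≈ 0.1886

0.1886


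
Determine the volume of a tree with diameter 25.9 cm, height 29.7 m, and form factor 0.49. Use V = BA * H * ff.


(D/200)^2 = (25.9/200)^2 = 0.1295^2 = 0.01677025
BA = 3.141593 * 0.01677025 = 0.0526853 m^2
V = 0.0526853 * 29.7 * 0.49 = 0.766729 ≈ 0.767 m^3

0.767 m^3


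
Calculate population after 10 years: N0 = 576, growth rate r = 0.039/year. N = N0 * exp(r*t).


r*t = 0.039 * 10 = 0.39
exp(0.39) = 1.47698
N = 576 * 1.47698 = 850.740 ≈ 851

851


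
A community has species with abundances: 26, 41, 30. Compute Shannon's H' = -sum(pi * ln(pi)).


Total N = 26 + 41 + 30 = 97
Per-species terms:
  p = 26/97 = 0.268041; ln(p) = -1.316615; p*ln(p) = 0.268041 * (-1.316615) = -0.352907
  p = 41/97 = 0.422680; ln(p) = -0.861140; p*ln(p) = 0.422680 * (-0.861140) = -0.363987
  p = 30/97 = 0.309278; ln(p) = -1.173515; p*ln(p) = 0.309278 * (-1.173515) = -0.362942
sum(p*ln(p)) = (-0.352907) + (-0.363987) + (-0.362942) = -1.079836
H' = -(-1.079836) = 1.079836 ≈ 1.0798

1.0798


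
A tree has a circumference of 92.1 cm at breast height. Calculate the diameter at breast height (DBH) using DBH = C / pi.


DBH = C / pi = 92.1 / 3.141593 = 29.3163 ≈ 29.32 cm

29.32 cm


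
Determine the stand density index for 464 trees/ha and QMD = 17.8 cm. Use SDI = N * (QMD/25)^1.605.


QMD/25 = 17.8/25 = 0.712
(0.712)^1.605 = exp(1.605 * ln(0.712)) = exp(1.605 * (-0.339677)) = exp(-0.545182) = 0.579736
SDI = 464 * 0.579736 = 268.998 ≈ 269

269


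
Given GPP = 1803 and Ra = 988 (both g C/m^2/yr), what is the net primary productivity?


NPP = GPP - Ra = 1803 - 988 = 815 g C/m^2/yr

815 g C/m^2/yr


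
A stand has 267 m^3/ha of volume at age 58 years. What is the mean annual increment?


MAI = 267 / 58 = 4.6034 ≈ 4.60 m^3/ha/yr

4.60 m^3/ha/yr


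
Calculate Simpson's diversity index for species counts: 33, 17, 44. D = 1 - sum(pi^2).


Total N = 33 + 17 + 44 = 94
Per-species terms:
  p = 33/94 = 0.351064; p^2 = 0.351064^2 = 0.123246
  p = 17/94 = 0.180851; p^2 = 0.180851^2 = 0.032707
  p = 44/94 = 0.468085; p^2 = 0.468085^2 = 0.219104
sum(p^2) = 0.123246 + 0.032707 + 0.219104 = 0.375057
D = 1 - 0.375057 = 0.624943 ≈ 0.6249

0.6249


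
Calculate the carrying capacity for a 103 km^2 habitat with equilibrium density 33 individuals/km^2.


K = 33 * 103 = 3399 individuals

3399 individuals


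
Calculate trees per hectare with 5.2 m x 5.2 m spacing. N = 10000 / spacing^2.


N = 10000 / 5.2^2 = 10000 / 27.04 = 369.822 ≈ 370 trees/ha

370 trees/ha


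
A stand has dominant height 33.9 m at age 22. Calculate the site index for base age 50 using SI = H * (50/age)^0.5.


50/22 = 2.27273
(2.27273)^0.5 = 1.50756
SI = 33.9 * 1.50756 = 51.1063 ≈ 51.1 m

51.1 m


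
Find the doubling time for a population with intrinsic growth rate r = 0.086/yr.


td = ln(2) / 0.086 = 0.693147 / 0.086 = 8.05985 ≈ 8.1 years

8.1 years


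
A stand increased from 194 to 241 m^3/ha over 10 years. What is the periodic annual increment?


PAI = (V2 - V1) / period = (241 - 194) / 10 = 47 / 10 = 4.70 m^3/ha/yr

4.70 m^3/ha/yr


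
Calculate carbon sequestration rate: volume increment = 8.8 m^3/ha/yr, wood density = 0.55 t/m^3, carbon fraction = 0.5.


C = 8.8 * 0.55 * 0.5 = 2.42 t C/ha/yr

2.42 t C/ha/yr


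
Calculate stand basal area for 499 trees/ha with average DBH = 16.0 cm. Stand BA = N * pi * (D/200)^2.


(D/200)^2 = (16.0/200)^2 = 0.08^2 = 0.0064
Individual BA = 3.141593 * 0.0064 = 0.0201062 m^2
Stand BA = 499 * 0.0201062 = 10.0330 ≈ 10.03 m^2/ha

10.03 m^2/ha


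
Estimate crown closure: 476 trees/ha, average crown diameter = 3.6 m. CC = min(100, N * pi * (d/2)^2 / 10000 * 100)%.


(d/2)^2 = (3.6/2)^2 = 1.8^2 = 3.24
Crown area = 3.141593 * 3.24 = 10.1788 m^2
N * area / 10000 * 100 = 476 * 10.1788 / 10000 * 100 = 48.4511
CC = min(100, 48.4511) = 48.4511 ≈ 48.5%

48.5%


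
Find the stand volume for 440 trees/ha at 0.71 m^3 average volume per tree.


V_stand = 440 * 0.71 = 312.4 m^3/ha

312.4 m^3/ha


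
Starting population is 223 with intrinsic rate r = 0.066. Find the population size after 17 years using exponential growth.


r*t = 0.066 * 17 = 1.122
exp(1.122) = 3.07099
N = 223 * 3.07099 = 684.831 ≈ 685

685


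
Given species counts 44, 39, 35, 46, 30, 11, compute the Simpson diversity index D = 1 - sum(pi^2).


Total N = 44 + 39 + 35 + 46 + 30 + 11 = 205
Per-species terms:
  p = 44/205 = 0.214634; p^2 = 0.214634^2 = 0.046068
  p = 39/205 = 0.190244; p^2 = 0.190244^2 = 0.036193
  p = 35/205 = 0.170732; p^2 = 0.170732^2 = 0.029149
  p = 46/205 = 0.224390; p^2 = 0.224390^2 = 0.050351
  p = 30/205 = 0.146341; p^2 = 0.146341^2 = 0.021416
  p = 11/205 = 0.053659; p^2 = 0.053659^2 = 0.002879
sum(p^2) = 0.046068 + 0.036193 + 0.029149 + 0.050351 + 0.021416 + 0.002879 = 0.186056
D = 1 - 0.186056 = 0.813944 ≈ 0.8139

0.8139


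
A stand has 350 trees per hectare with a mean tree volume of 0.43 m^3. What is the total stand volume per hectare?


V_stand = 350 * 0.43 = 150.5 m^3/ha

150.5 m^3/ha


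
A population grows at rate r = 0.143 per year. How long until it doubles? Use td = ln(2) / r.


td = ln(2) / 0.143 = 0.693147 / 0.143 = 4.84718 ≈ 4.8 years

4.8 years


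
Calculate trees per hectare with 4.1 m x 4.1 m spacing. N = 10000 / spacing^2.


N = 10000 / 4.1^2 = 10000 / 16.81 = 594.884 ≈ 595 trees/ha

595 trees/ha


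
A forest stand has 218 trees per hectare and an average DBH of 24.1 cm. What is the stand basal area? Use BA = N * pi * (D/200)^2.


(D/200)^2 = (24.1/200)^2 = 0.1205^2 = 0.01452025
Individual BA = 3.141593 * 0.01452025 = 0.0456167 m^2
Stand BA = 218 * 0.0456167 = 9.94444 ≈ 9.94 m^2/ha

9.94 m^2/ha


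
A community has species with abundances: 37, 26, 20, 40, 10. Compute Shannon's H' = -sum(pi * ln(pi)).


Total N = 37 + 26 + 20 + 40 + 10 = 133
Per-species terms:
  p = 37/133 = 0.278195; ln(p) = -1.279433; p*ln(p) = 0.278195 * (-1.279433) = -0.355932
  p = 26/133 = 0.195489; ln(p) = -1.632251; p*ln(p) = 0.195489 * (-1.632251) = -0.319087
  p = 20/133 = 0.150376; ln(p) = -1.894616; p*ln(p) = 0.150376 * (-1.894616) = -0.284905
  p = 40/133 = 0.300752; ln(p) = -1.201469; p*ln(p) = 0.300752 * (-1.201469) = -0.361344
  p = 10/133 = 0.075188; ln(p) = -2.587764; p*ln(p) = 0.075188 * (-2.587764) = -0.194569
sum(p*ln(p)) = (-0.355932) + (-0.319087) + (-0.284905) + (-0.361344) + (-0.194569) = -1.515837
H' = -(-1.515837) = 1.515837 ≈ 1.5158

1.5158
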